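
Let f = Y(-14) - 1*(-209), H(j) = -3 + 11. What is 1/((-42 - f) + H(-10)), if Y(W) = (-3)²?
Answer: -1/252 ≈ -0.0039683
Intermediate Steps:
H(j) = 8
Y(W) = 9
f = 218 (f = 9 - 1*(-209) = 9 + 209 = 218)
1/((-42 - f) + H(-10)) = 1/((-42 - 1*218) + 8) = 1/((-42 - 218) + 8) = 1/(-260 + 8) = 1/(-252) = -1/252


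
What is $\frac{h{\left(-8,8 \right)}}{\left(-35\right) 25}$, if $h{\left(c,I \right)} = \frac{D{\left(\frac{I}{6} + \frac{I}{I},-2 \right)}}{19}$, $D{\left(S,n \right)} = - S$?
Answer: $\frac{1}{7125} \approx 0.00014035$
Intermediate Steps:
$h{\left(c,I \right)} = - \frac{1}{19} - \frac{I}{114}$ ($h{\left(c,I \right)} = \frac{\left(-1\right) \left(\frac{I}{6} + \frac{I}{I}\right)}{19} = - (I \frac{1}{6} + 1) \frac{1}{19} = - (\frac{I}{6} + 1) \frac{1}{19} = - (1 + \frac{I}{6}) \frac{1}{19} = \left(-1 - \frac{I}{6}\right) \frac{1}{19} = - \frac{1}{19} - \frac{I}{114}$)
$\frac{h{\left(-8,8 \right)}}{\left(-35\right) 25} = \frac{- \frac{1}{19} - \frac{4}{57}}{\left(-35\right) 25} = \frac{- \frac{1}{19} - \frac{4}{57}}{-875} = \left(- \frac{7}{57}\right) \left(- \frac{1}{875}\right) = \frac{1}{7125}$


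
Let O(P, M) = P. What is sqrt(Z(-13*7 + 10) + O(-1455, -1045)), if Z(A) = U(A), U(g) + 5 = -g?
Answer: I*sqrt(1379) ≈ 37.135*I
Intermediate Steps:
U(g) = -5 - g
Z(A) = -5 - A
sqrt(Z(-13*7 + 10) + O(-1455, -1045)) = sqrt((-5 - (-13*7 + 10)) - 1455) = sqrt((-5 - (-91 + 10)) - 1455) = sqrt((-5 - 1*(-81)) - 1455) = sqrt((-5 + 81) - 1455) = sqrt(76 - 1455) = sqrt(-1379) = I*sqrt(1379)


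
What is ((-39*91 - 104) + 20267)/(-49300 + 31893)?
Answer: -1278/1339 ≈ -0.95444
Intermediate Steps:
((-39*91 - 104) + 20267)/(-49300 + 31893) = ((-3549 - 104) + 20267)/(-17407) = (-3653 + 20267)*(-1/17407) = 16614*(-1/17407) = -1278/1339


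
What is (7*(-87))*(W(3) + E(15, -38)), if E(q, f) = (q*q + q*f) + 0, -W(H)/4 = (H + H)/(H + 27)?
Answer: 1052961/5 ≈ 2.1059e+5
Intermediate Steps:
W(H) = -8*H/(27 + H) (W(H) = -4*(H + H)/(H + 27) = -4*2*H/(27 + H) = -8*H/(27 + H))
E(q, f) = q² + f*q (E(q, f) = (q² + f*q) + 0 = q² + f*q)
(7*(-87))*(W(3) + E(15, -38)) = (7*(-87))*(-8*3/(27 + 3) + 15*(-38 + 15)) = -609*(-8*3/30 + 15*(-23)) = -609*(-8*3*1/30 - 345) = -609*(-⅘ - 345) = -609*(-1729/5) = 1052961/5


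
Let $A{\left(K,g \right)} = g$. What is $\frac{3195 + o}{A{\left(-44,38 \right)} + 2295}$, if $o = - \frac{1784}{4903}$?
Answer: $\frac{15663301}{11438699} \approx 1.3693$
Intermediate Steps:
$o = - \frac{1784}{4903}$ ($o = \left(-1784\right) \frac{1}{4903} = - \frac{1784}{4903} \approx -0.36386$)
$\frac{3195 + o}{A{\left(-44,38 \right)} + 2295} = \frac{3195 - \frac{1784}{4903}}{38 + 2295} = \frac{15663301}{4903 \cdot 2333} = \frac{15663301}{4903} \cdot \frac{1}{2333} = \frac{15663301}{11438699}$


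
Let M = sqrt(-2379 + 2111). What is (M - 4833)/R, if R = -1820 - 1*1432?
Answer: 1611/1084 - I*sqrt(67)/1626 ≈ 1.4862 - 0.005034*I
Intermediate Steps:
M = 2*I*sqrt(67) (M = sqrt(-268) = 2*I*sqrt(67) ≈ 16.371*I)
R = -3252 (R = -1820 - 1432 = -3252)
(M - 4833)/R = (2*I*sqrt(67) - 4833)/(-3252) = (-4833 + 2*I*sqrt(67))*(-1/3252) = 1611/1084 - I*sqrt(67)/1626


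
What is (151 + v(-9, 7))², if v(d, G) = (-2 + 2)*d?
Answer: 22801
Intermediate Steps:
v(d, G) = 0 (v(d, G) = 0*d = 0)
(151 + v(-9, 7))² = (151 + 0)² = 151² = 22801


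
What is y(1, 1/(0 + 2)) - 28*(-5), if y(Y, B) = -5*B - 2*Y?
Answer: 271/2 ≈ 135.50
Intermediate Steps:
y(1, 1/(0 + 2)) - 28*(-5) = (-5/(0 + 2) - 2*1) - 28*(-5) = (-5/2 - 2) + 140 = -9/2 + 140 = 271/2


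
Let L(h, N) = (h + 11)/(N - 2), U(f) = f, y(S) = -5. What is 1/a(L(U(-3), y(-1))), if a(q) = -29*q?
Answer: 7/232 ≈ 0.030172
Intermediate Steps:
L(h, N) = (11 + h)/(-2 + N)
1/a(L(U(-3), y(-1))) = 1/(-29*(11 - 3)/(-2 - 5)) = 1/(-29*8/(-7)) = 1/(-(-29)*8/7) = 1/(-29*(-8/7)) = 1/(232/7) = 7/232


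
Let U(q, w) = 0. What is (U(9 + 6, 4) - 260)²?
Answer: 67600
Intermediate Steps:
(U(9 + 6, 4) - 260)² = (0 - 260)² = (-260)² = 67600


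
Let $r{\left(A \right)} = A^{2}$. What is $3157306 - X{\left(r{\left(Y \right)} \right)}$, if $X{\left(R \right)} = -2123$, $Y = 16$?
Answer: $3159429$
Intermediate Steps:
$3157306 - X{\left(r{\left(Y \right)} \right)} = 3157306 - -2123 = 3157306 + 2123 = 3159429$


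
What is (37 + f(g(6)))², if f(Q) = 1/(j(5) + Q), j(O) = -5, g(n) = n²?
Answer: 1317904/961 ≈ 1371.4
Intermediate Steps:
f(Q) = 1/(-5 + Q)
(37 + f(g(6)))² = (37 + 1/(-5 + 6²))² = (37 + 1/(-5 + 36))² = (37 + 1/31)² = (1148/31)² = 1317904/961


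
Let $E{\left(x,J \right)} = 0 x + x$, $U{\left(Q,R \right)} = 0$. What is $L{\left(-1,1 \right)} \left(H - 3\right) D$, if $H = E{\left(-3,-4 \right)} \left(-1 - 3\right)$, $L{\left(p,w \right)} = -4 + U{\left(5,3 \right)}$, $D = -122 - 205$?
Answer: $11772$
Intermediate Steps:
$D = -327$
$E{\left(x,J \right)} = x$ ($E{\left(x,J \right)} = 0 + x = x$)
$L{\left(p,w \right)} = -4$ ($L{\left(p,w \right)} = -4 + 0 = -4$)
$H = 12$ ($H = - 3 \left(-1 - 3\right) = \left(-3\right) \left(-4\right) = 12$)
$L{\left(-1,1 \right)} \left(H - 3\right) D = - 4 \left(12 - 3\right) \left(-327\right) = \left(-4\right) 9 \left(-327\right) = \left(-36\right) \left(-327\right) = 11772$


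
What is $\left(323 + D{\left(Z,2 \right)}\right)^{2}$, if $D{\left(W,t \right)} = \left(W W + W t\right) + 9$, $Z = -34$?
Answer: $2016400$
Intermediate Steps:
$D{\left(W,t \right)} = 9 + W^{2} + W t$ ($D{\left(W,t \right)} = \left(W^{2} + W t\right) + 9 = 9 + W^{2} + W t$)
$\left(323 + D{\left(Z,2 \right)}\right)^{2} = \left(323 + \left(9 + \left(-34\right)^{2} - 68\right)\right)^{2} = \left(323 + \left(9 + 1156 - 68\right)\right)^{2} = \left(323 + 1097\right)^{2} = 1420^{2} = 2016400$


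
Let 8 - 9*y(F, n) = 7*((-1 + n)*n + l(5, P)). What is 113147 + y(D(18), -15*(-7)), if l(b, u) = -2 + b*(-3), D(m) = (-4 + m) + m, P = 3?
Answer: 942010/9 ≈ 1.0467e+5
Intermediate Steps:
D(m) = -4 + 2*m
l(b, u) = -2 - 3*b
y(F, n) = 127/9 - 7*n*(-1 + n)/9 (y(F, n) = 8/9 - 7*((-1 + n)*n + (-2 - 3*5))/9 = 8/9 - 7*(n*(-1 + n) + (-2 - 15))/9 = 8/9 - 7*(n*(-1 + n) - 17)/9 = 8/9 - 7*(-17 + n*(-1 + n))/9 = 8/9 - (-119 + 7*n*(-1 + n))/9 = 8/9 + (119/9 - 7*n*(-1 + n)/9) = 127/9 - 7*n*(-1 + n)/9)
113147 + y(D(18), -15*(-7)) = 113147 + (127/9 - 7*(-15*(-7))²/9 + 7*(-15*(-7))/9) = 113147 + (127/9 - 7/9*105² + (7/9)*105) = 113147 + (127/9 - 7/9*11025 + 245/3) = 113147 + (127/9 - 8575 + 245/3) = 113147 - 76313/9 = 942010/9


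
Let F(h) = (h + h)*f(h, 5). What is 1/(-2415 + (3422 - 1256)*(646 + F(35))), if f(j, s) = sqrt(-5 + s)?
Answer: 1/1396821 ≈ 7.1591e-7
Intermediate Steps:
F(h) = 0 (F(h) = (h + h)*sqrt(-5 + 5) = (2*h)*sqrt(0) = (2*h)*0 = 0)
1/(-2415 + (3422 - 1256)*(646 + F(35))) = 1/(-2415 + (3422 - 1256)*(646 + 0)) = 1/(-2415 + 2166*646) = 1/(-2415 + 1399236) = 1/1396821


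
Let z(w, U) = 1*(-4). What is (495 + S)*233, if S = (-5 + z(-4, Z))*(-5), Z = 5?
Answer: 125820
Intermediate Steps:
z(w, U) = -4
S = 45 (S = (-5 - 4)*(-5) = -9*(-5) = 45)
(495 + S)*233 = (495 + 45)*233 = 540*233 = 125820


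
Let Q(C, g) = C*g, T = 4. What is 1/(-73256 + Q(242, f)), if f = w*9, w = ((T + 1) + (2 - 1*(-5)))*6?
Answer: 1/83560 ≈ 1.1967e-5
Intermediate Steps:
w = 72 (w = ((4 + 1) + (2 - 1*(-5)))*6 = (5 + (2 + 5))*6 = (5 + 7)*6 = 12*6 = 72)
f = 648 (f = 72*9 = 648)
1/(-73256 + Q(242, f)) = 1/(-73256 + 242*648) = 1/(-73256 + 156816) = 1/83560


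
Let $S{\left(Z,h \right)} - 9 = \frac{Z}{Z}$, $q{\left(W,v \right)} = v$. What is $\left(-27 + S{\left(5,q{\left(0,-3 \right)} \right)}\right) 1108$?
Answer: $-18836$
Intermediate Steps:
$S{\left(Z,h \right)} = 10$ ($S{\left(Z,h \right)} = 9 + \frac{Z}{Z} = 9 + 1 = 10$)
$\left(-27 + S{\left(5,q{\left(0,-3 \right)} \right)}\right) 1108 = \left(-27 + 10\right) 1108 = \left(-17\right) 1108 = -18836$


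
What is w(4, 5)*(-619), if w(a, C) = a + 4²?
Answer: -12380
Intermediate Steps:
w(a, C) = 16 + a (w(a, C) = a + 16 = 16 + a)
w(4, 5)*(-619) = (16 + 4)*(-619) = 20*(-619) = -12380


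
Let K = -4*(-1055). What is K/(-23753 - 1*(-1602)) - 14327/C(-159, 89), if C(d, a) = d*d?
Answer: -424043197/559999431 ≈ -0.75722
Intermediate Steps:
C(d, a) = d²
K = 4220
K/(-23753 - 1*(-1602)) - 14327/C(-159, 89) = 4220/(-23753 - 1*(-1602)) - 14327/((-159)²) = 4220/(-23753 + 1602) - 14327/25281 = 4220/(-22151) - 14327*1/25281 = 4220*(-1/22151) - 14327/25281 = -4220/22151 - 14327/25281 = -424043197/559999431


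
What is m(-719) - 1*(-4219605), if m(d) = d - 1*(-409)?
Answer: 4219295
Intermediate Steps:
m(d) = 409 + d (m(d) = d + 409 = 409 + d)
m(-719) - 1*(-4219605) = (409 - 719) - 1*(-4219605) = -310 + 4219605 = 4219295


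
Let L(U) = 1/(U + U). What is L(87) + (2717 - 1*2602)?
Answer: 20011/174 ≈ 115.01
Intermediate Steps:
L(U) = 1/(2*U)
L(87) + (2717 - 1*2602) = (½)/87 + (2717 - 1*2602) = (½)*(1/87) + (2717 - 2602) = 1/174 + 115 = 20011/174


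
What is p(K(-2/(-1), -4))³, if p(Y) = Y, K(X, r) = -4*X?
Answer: -512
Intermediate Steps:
p(K(-2/(-1), -4))³ = (-(-8)/(-1))³ = (-(-8)*(-1))³ = (-4*2)³ = (-8)³ = -512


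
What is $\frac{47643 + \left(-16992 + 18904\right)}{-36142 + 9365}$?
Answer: $- \frac{49555}{26777} \approx -1.8507$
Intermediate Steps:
$\frac{47643 + \left(-16992 + 18904\right)}{-36142 + 9365} = \frac{47643 + 1912}{-26777} = 49555 \left(- \frac{1}{26777}\right) = - \frac{49555}{26777}$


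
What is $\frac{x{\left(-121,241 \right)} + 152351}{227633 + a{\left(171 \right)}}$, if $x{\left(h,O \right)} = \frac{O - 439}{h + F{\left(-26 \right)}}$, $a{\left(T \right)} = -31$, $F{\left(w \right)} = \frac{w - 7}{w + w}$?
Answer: $\frac{86688655}{129505538} \approx 0.66938$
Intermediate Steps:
$F{\left(w \right)} = \frac{-7 + w}{2 w}$
$x{\left(h,O \right)} = \frac{-439 + O}{\frac{33}{52} + h}$ ($x{\left(h,O \right)} = \frac{O - 439}{h + \frac{-7 - 26}{2 \left(-26\right)}} = \frac{-439 + O}{h + \frac{1}{2} \left(- \frac{1}{26}\right) \left(-33\right)} = \frac{-439 + O}{h + \frac{33}{52}} = \frac{-439 + O}{\frac{33}{52} + h}$)
$\frac{x{\left(-121,241 \right)} + 152351}{227633 + a{\left(171 \right)}} = \frac{\frac{52 \left(-439 + 241\right)}{33 + 52 \left(-121\right)} + 152351}{227633 - 31} = \frac{52 \frac{1}{33 - 6292} \left(-198\right) + 152351}{227602} = \left(52 \frac{1}{-6259} \left(-198\right) + 152351\right) \frac{1}{227602} = \left(52 \left(- \frac{1}{6259}\right) \left(-198\right) + 152351\right) \frac{1}{227602} = \left(\frac{936}{569} + 152351\right) \frac{1}{227602} = \frac{86688655}{569} \cdot \frac{1}{227602} = \frac{86688655}{129505538}$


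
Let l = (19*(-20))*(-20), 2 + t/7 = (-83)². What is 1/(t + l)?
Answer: 1/55809 ≈ 1.7918e-5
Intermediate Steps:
t = 48209 (t = -14 + 7*(-83)² = -14 + 7*6889 = -14 + 48223 = 48209)
l = 7600 (l = -380*(-20) = 7600)
1/(t + l) = 1/(48209 + 7600) = 1/55809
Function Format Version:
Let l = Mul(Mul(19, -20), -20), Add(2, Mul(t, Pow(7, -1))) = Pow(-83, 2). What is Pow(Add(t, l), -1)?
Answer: Rational(1, 55809) ≈ 1.7918e-5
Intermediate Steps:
t = 48209 (t = Add(-14, Mul(7, Pow(-83, 2))) = Add(-14, Mul(7, 6889)) = Add(-14, 48223) = 48209)
l = 7600 (l = Mul(-380, -20) = 7600)
Pow(Add(t, l), -1) = Pow(Add(48209, 7600), -1) = Pow(55809, -1) = Rational(1, 55809)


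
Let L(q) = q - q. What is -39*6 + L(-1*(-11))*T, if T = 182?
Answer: -234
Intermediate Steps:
L(q) = 0
-39*6 + L(-1*(-11))*T = -39*6 + 0*182 = -234 + 0 = -234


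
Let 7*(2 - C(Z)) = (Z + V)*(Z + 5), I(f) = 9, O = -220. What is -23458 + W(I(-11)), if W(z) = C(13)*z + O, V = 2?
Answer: -168050/7 ≈ -24007.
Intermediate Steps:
C(Z) = 2 - (2 + Z)*(5 + Z)/7 (C(Z) = 2 - (Z + 2)*(Z + 5)/7 = 2 - (2 + Z)*(5 + Z)/7)
W(z) = -220 - 256*z/7 (W(z) = (4/7 - 1*13 - ⅐*13²)*z - 220 = (4/7 - 13 - ⅐*169)*z - 220 = (4/7 - 13 - 169/7)*z - 220 = -256*z/7 - 220 = -220 - 256*z/7)
-23458 + W(I(-11)) = -23458 + (-220 - 256/7*9) = -23458 + (-220 - 2304/7) = -23458 - 3844/7 = -168050/7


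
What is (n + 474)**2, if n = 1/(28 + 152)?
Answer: 7279673041/32400 ≈ 2.2468e+5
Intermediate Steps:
n = 1/180 ≈ 0.0055556
(n + 474)**2 = (1/180 + 474)**2 = (85321/180)**2 = 7279673041/32400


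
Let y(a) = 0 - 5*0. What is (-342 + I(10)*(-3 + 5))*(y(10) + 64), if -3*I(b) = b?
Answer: -66944/3 ≈ -22315.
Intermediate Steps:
y(a) = 0 (y(a) = 0 + 0 = 0)
I(b) = -b/3
(-342 + I(10)*(-3 + 5))*(y(10) + 64) = (-342 + (-⅓*10)*(-3 + 5))*(0 + 64) = (-342 - 10/3*2)*64 = (-342 - 20/3)*64 = -1046/3*64 = -66944/3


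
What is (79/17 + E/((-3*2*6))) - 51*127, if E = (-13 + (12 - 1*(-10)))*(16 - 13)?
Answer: -440171/68 ≈ -6473.1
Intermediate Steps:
E = 27 (E = (-13 + (12 + 10))*3 = (-13 + 22)*3 = 9*3 = 27)
(79/17 + E/((-3*2*6))) - 51*127 = (79/17 + 27/((-3*2*6))) - 51*127 = (79*(1/17) + 27/((-6*6))) - 6477 = (79/17 + 27/(-36)) - 6477 = (79/17 + 27*(-1/36)) - 6477 = (79/17 - ¾) - 6477 = 265/68 - 6477 = -440171/68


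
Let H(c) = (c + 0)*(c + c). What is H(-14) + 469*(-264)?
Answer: -123424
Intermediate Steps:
H(c) = 2*c² (H(c) = c*(2*c) = 2*c²)
H(-14) + 469*(-264) = 2*(-14)² + 469*(-264) = 2*196 - 123816 = 392 - 123816 = -123424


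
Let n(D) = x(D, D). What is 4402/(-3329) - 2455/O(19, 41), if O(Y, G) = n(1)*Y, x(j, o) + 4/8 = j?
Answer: -16429028/63251 ≈ -259.74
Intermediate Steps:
x(j, o) = -1/2 + j
n(D) = -1/2 + D
O(Y, G) = Y/2 (O(Y, G) = (-1/2 + 1)*Y = Y/2)
4402/(-3329) - 2455/O(19, 41) = 4402/(-3329) - 2455/((1/2)*19) = 4402*(-1/3329) - 2455/19/2 = -4402/3329 - 2455*2/19 = -4402/3329 - 4910/19 = -16429028/63251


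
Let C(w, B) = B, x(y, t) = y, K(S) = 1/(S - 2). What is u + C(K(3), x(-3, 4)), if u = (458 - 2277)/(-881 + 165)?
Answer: -329/716 ≈ -0.45950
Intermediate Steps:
K(S) = 1/(-2 + S)
u = 1819/716 (u = -1819/(-716) = -1819*(-1/716) = 1819/716 ≈ 2.5405)
u + C(K(3), x(-3, 4)) = 1819/716 - 3 = -329/716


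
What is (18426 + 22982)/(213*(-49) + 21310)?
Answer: 41408/10873 ≈ 3.8083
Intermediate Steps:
(18426 + 22982)/(213*(-49) + 21310) = 41408/(-10437 + 21310) = 41408/10873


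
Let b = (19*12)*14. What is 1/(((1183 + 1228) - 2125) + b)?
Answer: 1/3478 ≈ 0.00028752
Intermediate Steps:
b = 3192 (b = 228*14 = 3192)
1/(((1183 + 1228) - 2125) + b) = 1/(((1183 + 1228) - 2125) + 3192) = 1/((2411 - 2125) + 3192) = 1/(286 + 3192) = 1/3478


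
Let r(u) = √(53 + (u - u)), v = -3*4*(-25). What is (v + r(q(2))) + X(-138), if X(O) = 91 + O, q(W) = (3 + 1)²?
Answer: 253 + √53 ≈ 260.28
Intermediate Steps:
q(W) = 16 (q(W) = 4² = 16)
v = 300 (v = -12*(-25) = 300)
r(u) = √53 (r(u) = √(53 + 0) = √53)
(v + r(q(2))) + X(-138) = (300 + √53) + (91 - 138) = (300 + √53) - 47 = 253 + √53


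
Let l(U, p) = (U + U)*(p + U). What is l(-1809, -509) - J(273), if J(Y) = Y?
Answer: 8386251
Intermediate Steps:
l(U, p) = 2*U*(U + p) (l(U, p) = (2*U)*(U + p) = 2*U*(U + p))
l(-1809, -509) - J(273) = 2*(-1809)*(-1809 - 509) - 1*273 = 2*(-1809)*(-2318) - 273 = 8386524 - 273 = 8386251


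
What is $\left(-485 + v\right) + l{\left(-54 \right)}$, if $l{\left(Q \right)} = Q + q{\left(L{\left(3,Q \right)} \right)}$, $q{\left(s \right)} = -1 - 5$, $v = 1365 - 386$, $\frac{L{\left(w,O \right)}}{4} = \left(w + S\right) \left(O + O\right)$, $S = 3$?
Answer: $434$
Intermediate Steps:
$L{\left(w,O \right)} = 8 O \left(3 + w\right)$ ($L{\left(w,O \right)} = 4 \left(w + 3\right) \left(O + O\right) = 4 \left(3 + w\right) 2 O = 4 \cdot 2 O \left(3 + w\right) = 8 O \left(3 + w\right)$)
$v = 979$
$q{\left(s \right)} = -6$
$l{\left(Q \right)} = -6 + Q$ ($l{\left(Q \right)} = Q - 6 = -6 + Q$)
$\left(-485 + v\right) + l{\left(-54 \right)} = \left(-485 + 979\right) - 60 = 494 - 60 = 434$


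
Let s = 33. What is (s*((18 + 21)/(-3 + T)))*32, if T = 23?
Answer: 10296/5 ≈ 2059.2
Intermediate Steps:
(s*((18 + 21)/(-3 + T)))*32 = (33*((18 + 21)/(-3 + 23)))*32 = (33*(39/20))*32 = (1287/20)*32 = 10296/5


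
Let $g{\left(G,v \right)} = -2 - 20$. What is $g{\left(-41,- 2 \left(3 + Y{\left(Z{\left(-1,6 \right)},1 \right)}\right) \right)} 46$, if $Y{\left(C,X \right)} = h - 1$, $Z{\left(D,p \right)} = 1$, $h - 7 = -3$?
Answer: $-1012$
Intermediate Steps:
$h = 4$ ($h = 7 - 3 = 4$)
$Y{\left(C,X \right)} = 3$ ($Y{\left(C,X \right)} = 4 - 1 = 3$)
$g{\left(G,v \right)} = -22$
$g{\left(-41,- 2 \left(3 + Y{\left(Z{\left(-1,6 \right)},1 \right)}\right) \right)} 46 = \left(-22\right) 46 = -1012$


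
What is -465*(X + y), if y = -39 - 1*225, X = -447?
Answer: 330615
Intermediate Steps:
y = -264 (y = -39 - 225 = -264)
-465*(X + y) = -465*(-447 - 264) = -465*(-711) = 330615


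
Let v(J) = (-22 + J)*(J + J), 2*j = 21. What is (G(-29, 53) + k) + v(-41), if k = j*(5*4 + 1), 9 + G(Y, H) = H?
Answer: 10861/2 ≈ 5430.5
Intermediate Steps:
j = 21/2 (j = (½)*21 = 21/2 ≈ 10.500)
v(J) = 2*J*(-22 + J) (v(J) = (-22 + J)*(2*J) = 2*J*(-22 + J))
G(Y, H) = -9 + H
k = 441/2 (k = 21*(5*4 + 1)/2 = 21*(20 + 1)/2 = (21/2)*21 = 441/2 ≈ 220.50)
(G(-29, 53) + k) + v(-41) = ((-9 + 53) + 441/2) + 2*(-41)*(-22 - 41) = (44 + 441/2) + 2*(-41)*(-63) = 529/2 + 5166 = 10861/2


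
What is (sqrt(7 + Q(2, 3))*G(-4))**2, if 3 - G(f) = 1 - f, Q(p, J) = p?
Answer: 36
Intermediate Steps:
G(f) = 2 + f (G(f) = 3 - (1 - f) = 3 + (-1 + f) = 2 + f)
(sqrt(7 + Q(2, 3))*G(-4))**2 = (sqrt(7 + 2)*(2 - 4))**2 = (sqrt(9)*(-2))**2 = (3*(-2))**2 = (-6)**2 = 36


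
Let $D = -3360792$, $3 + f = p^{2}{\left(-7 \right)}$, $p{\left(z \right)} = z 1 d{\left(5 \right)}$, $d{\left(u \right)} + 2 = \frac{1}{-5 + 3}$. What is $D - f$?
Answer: $- \frac{13444381}{4} \approx -3.3611 \cdot 10^{6}$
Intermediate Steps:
$d{\left(u \right)} = - \frac{5}{2}$ ($d{\left(u \right)} = -2 + \frac{1}{-5 + 3} = -2 + \frac{1}{-2} = -2 - \frac{1}{2} = - \frac{5}{2}$)
$p{\left(z \right)} = - \frac{5 z}{2}$ ($p{\left(z \right)} = z 1 \left(- \frac{5}{2}\right) = z \left(- \frac{5}{2}\right) = - \frac{5 z}{2}$)
$f = \frac{1213}{4}$ ($f = -3 + \left(\left(- \frac{5}{2}\right) \left(-7\right)\right)^{2} = -3 + \left(\frac{35}{2}\right)^{2} = -3 + \frac{1225}{4} = \frac{1213}{4} \approx 303.25$)
$D - f = -3360792 - \frac{1213}{4} = - \frac{13444381}{4}$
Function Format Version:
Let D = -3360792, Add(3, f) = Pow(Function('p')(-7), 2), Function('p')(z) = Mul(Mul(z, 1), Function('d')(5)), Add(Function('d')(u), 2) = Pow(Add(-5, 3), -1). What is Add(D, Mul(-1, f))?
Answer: Rational(-13444381, 4) ≈ -3.3611e+6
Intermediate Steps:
Function('d')(u) = Rational(-5, 2) (Function('d')(u) = Add(-2, Pow(Add(-5, 3), -1)) = Add(-2, Pow(-2, -1)) = Add(-2, Rational(-1, 2)) = Rational(-5, 2))
Function('p')(z) = Mul(Rational(-5, 2), z) (Function('p')(z) = Mul(Mul(z, 1), Rational(-5, 2)) = Mul(z, Rational(-5, 2)) = Mul(Rational(-5, 2), z))
f = Rational(1213, 4) (f = Add(-3, Pow(Mul(Rational(-5, 2), -7), 2)) = Add(-3, Pow(Rational(35, 2), 2)) = Add(-3, Rational(1225, 4)) = Rational(1213, 4) ≈ 303.25)
Add(D, Mul(-1, f)) = Add(-3360792, Mul(-1, Rational(1213, 4))) = Add(-3360792, Rational(-1213, 4)) = Rational(-13444381, 4)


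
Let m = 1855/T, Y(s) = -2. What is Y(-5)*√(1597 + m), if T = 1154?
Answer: -3*√236543458/577 ≈ -79.965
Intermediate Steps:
m = 1855/1154 ≈ 1.6075
Y(-5)*√(1597 + m) = -2*√(1597 + 1855/1154) = -3*√236543458/577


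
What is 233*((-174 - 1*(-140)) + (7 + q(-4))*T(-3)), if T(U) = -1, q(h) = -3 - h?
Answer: -9786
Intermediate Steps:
233*((-174 - 1*(-140)) + (7 + q(-4))*T(-3)) = 233*((-174 - 1*(-140)) + (7 + (-3 - 1*(-4)))*(-1)) = 233*((-174 + 140) + (7 + (-3 + 4))*(-1)) = 233*(-34 + (7 + 1)*(-1)) = 233*(-34 + 8*(-1)) = 233*(-34 - 8) = 233*(-42) = -9786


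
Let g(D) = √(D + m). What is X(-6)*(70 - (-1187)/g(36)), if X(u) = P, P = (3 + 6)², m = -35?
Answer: 101817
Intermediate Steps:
g(D) = √(-35 + D) (g(D) = √(D - 35) = √(-35 + D))
P = 81 (P = 9² = 81)
X(u) = 81
X(-6)*(70 - (-1187)/g(36)) = 81*(70 - (-1187)/(√(-35 + 36))) = 81*(70 - (-1187)/(√1)) = 81*(70 - (-1187)/1) = 81*(70 - (-1187)) = 81*(70 - 1*(-1187)) = 81*(70 + 1187) = 81*1257 = 101817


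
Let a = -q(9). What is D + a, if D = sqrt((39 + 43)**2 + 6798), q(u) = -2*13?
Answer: 26 + sqrt(13522) ≈ 142.28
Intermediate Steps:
q(u) = -26
a = 26 (a = -1*(-26) = 26)
D = sqrt(13522) (D = sqrt(82**2 + 6798) = sqrt(6724 + 6798) = sqrt(13522) ≈ 116.28)
D + a = sqrt(13522) + 26 = 26 + sqrt(13522)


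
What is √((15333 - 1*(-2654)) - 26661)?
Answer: I*√8674 ≈ 93.134*I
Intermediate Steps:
√((15333 - 1*(-2654)) - 26661) = √((15333 + 2654) - 26661) = √(17987 - 26661) = √(-8674) = I*√8674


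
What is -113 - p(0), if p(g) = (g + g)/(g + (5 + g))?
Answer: -113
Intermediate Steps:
p(g) = 2*g/(5 + 2*g) (p(g) = (2*g)/(5 + 2*g) = 2*g/(5 + 2*g))
-113 - p(0) = -113 - 2*0/(5 + 2*0) = -113 - 2*0/(5 + 0) = -113 - 2*0/5 = -113 - 1*0 = -113 + 0 = -113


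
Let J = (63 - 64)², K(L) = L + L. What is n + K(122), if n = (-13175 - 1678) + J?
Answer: -14608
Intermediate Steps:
K(L) = 2*L
J = 1 (J = (-1)² = 1)
n = -14852 (n = (-13175 - 1678) + 1 = -14853 + 1 = -14852)
n + K(122) = -14852 + 2*122 = -14852 + 244 = -14608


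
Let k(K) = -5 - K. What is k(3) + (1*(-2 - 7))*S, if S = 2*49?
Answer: -890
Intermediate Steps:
S = 98
k(3) + (1*(-2 - 7))*S = (-5 - 1*3) + (1*(-2 - 7))*98 = (-5 - 3) + (1*(-9))*98 = -8 - 9*98 = -8 - 882 = -890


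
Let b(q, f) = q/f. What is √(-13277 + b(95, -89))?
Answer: 2*I*√26293893/89 ≈ 115.23*I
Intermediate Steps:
√(-13277 + b(95, -89)) = √(-13277 + 95/(-89)) = √(-13277 + 95*(-1/89)) = √(-13277 - 95/89) = √(-1181748/89) = 2*I*√26293893/89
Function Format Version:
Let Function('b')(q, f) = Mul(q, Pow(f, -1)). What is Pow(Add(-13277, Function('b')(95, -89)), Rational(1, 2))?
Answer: Mul(Rational(2, 89), I, Pow(26293893, Rational(1, 2))) ≈ Mul(115.23, I)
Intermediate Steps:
Pow(Add(-13277, Function('b')(95, -89)), Rational(1, 2)) = Pow(Add(-13277, Mul(95, Pow(-89, -1))), Rational(1, 2)) = Pow(Add(-13277, Mul(95, Rational(-1, 89))), Rational(1, 2)) = Pow(Add(-13277, Rational(-95, 89)), Rational(1, 2)) = Pow(Rational(-1181748, 89), Rational(1, 2)) = Mul(Rational(2, 89), I, Pow(26293893, Rational(1, 2)))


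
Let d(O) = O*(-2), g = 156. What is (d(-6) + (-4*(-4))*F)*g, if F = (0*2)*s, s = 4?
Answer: 1872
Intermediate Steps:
d(O) = -2*O
F = 0 (F = (0*2)*4 = 0*4 = 0)
(d(-6) + (-4*(-4))*F)*g = (-2*(-6) - 4*(-4)*0)*156 = (12 + 16*0)*156 = (12 + 0)*156 = 12*156 = 1872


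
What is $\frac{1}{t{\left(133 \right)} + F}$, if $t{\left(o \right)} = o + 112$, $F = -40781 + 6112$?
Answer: $- \frac{1}{34424} \approx -2.9049 \cdot 10^{-5}$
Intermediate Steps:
$F = -34669$
$t{\left(o \right)} = 112 + o$
$\frac{1}{t{\left(133 \right)} + F} = \frac{1}{\left(112 + 133\right) - 34669} = \frac{1}{245 - 34669} = \frac{1}{-34424} = - \frac{1}{34424}$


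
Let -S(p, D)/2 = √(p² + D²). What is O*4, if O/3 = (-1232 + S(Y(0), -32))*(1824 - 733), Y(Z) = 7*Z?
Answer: -16967232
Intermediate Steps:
S(p, D) = -2*√(D² + p²) (S(p, D) = -2*√(p² + D²) = -2*√(D² + p²))
O = -4241808 (O = 3*((-1232 - 2*√((-32)² + (7*0)²))*(1824 - 733)) = 3*((-1232 - 2*√(1024 + 0²))*1091) = 3*((-1232 - 2*√(1024 + 0))*1091) = 3*((-1232 - 2*√1024)*1091) = 3*((-1232 - 2*32)*1091) = 3*((-1232 - 64)*1091) = 3*(-1296*1091) = 3*(-1413936) = -4241808)
O*4 = -4241808*4 = -16967232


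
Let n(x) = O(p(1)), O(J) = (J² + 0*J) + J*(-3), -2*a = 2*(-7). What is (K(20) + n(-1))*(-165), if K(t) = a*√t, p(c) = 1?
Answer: 330 - 2310*√5 ≈ -4835.3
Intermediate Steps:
a = 7 (a = -(-7) = -½*(-14) = 7)
K(t) = 7*√t
O(J) = J² - 3*J (O(J) = (J² + 0) - 3*J = J² - 3*J)
n(x) = -2 (n(x) = 1*(-3 + 1) = 1*(-2) = -2)
(K(20) + n(-1))*(-165) = (7*√20 - 2)*(-165) = (7*(2*√5) - 2)*(-165) = (14*√5 - 2)*(-165) = (-2 + 14*√5)*(-165) = 330 - 2310*√5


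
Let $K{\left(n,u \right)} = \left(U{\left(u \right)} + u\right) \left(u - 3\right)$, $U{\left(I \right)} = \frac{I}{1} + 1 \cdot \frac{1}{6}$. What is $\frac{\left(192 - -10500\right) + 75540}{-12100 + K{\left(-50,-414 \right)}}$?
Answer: $\frac{57488}{222071} \approx 0.25887$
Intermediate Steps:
$U{\left(I \right)} = \frac{1}{6} + I$ ($U{\left(I \right)} = I 1 + 1 \cdot \frac{1}{6} = I + \frac{1}{6} = \frac{1}{6} + I$)
$K{\left(n,u \right)} = \left(-3 + u\right) \left(\frac{1}{6} + 2 u\right)$ ($K{\left(n,u \right)} = \left(\left(\frac{1}{6} + u\right) + u\right) \left(u - 3\right) = \left(\frac{1}{6} + 2 u\right) \left(-3 + u\right) = \left(-3 + u\right) \left(\frac{1}{6} + 2 u\right)$)
$\frac{\left(192 - -10500\right) + 75540}{-12100 + K{\left(-50,-414 \right)}} = \frac{\left(192 - -10500\right) + 75540}{-12100 - \left(- \frac{4829}{2} - 342792\right)} = \frac{\left(192 + 10500\right) + 75540}{-12100 + \left(- \frac{1}{2} + 2 \cdot 171396 + 2415\right)} = \frac{10692 + 75540}{-12100 + \left(- \frac{1}{2} + 342792 + 2415\right)} = \frac{86232}{-12100 + \frac{690413}{2}} = \frac{86232}{\frac{666213}{2}} = 86232 \cdot \frac{2}{666213} = \frac{57488}{222071}$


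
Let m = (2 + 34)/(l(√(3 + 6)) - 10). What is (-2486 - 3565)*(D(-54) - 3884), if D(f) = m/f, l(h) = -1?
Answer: 258518890/11 ≈ 2.3502e+7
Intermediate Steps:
m = -36/11 (m = (2 + 34)/(-1 - 10) = 36/(-11) = 36*(-1/11) = -36/11 ≈ -3.2727)
D(f) = -36/(11*f)
(-2486 - 3565)*(D(-54) - 3884) = (-2486 - 3565)*(-36/11/(-54) - 3884) = -6051*(-36/11*(-1/54) - 3884) = -6051*(2/33 - 3884) = -6051*(-128170/33) = 258518890/11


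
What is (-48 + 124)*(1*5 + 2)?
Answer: 532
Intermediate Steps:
(-48 + 124)*(1*5 + 2) = 76*(5 + 2) = 76*7 = 532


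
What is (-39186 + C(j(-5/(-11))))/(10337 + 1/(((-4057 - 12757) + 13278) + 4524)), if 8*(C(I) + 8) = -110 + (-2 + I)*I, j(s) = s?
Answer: -9374437189/2471535594 ≈ -3.7930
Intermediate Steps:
C(I) = -87/4 + I*(-2 + I)/8 (C(I) = -8 + (-110 + (-2 + I)*I)/8 = -8 + (-110 + I*(-2 + I))/8 = -8 + (-55/4 + I*(-2 + I)/8) = -87/4 + I*(-2 + I)/8)
(-39186 + C(j(-5/(-11))))/(10337 + 1/(((-4057 - 12757) + 13278) + 4524)) = (-39186 + (-87/4 - (-5)/(4*(-11)) + (-5/(-11))²/8))/(10337 + 1/(((-4057 - 12757) + 13278) + 4524)) = (-39186 + (-87/4 - (-5)*(-1)/(4*11) + (-5*(-1/11))²/8))/(10337 + 1/((-16814 + 13278) + 4524)) = (-39186 + (-87/4 - ¼*5/11 + (5/11)²/8))/(10337 + 1/(-3536 + 4524)) = (-39186 + (-87/4 - 5/44 + (⅛)*(25/121)))/(10337 + 1/988) = (-39186 + (-87/4 - 5/44 + 25/968))/(10337 + 1/988) = (-39186 - 21139/968)/(10212957/988) = -37953187/968*988/10212957 = -9374437189/2471535594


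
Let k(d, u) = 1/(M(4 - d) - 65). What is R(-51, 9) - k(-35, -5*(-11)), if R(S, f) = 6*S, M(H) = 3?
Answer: -18971/62 ≈ -305.98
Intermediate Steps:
k(d, u) = -1/62 (k(d, u) = 1/(3 - 65) = 1/(-62) = -1/62)
R(-51, 9) - k(-35, -5*(-11)) = 6*(-51) - 1*(-1/62) = -306 + 1/62 = -18971/62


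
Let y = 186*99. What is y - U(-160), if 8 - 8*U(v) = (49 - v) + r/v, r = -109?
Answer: 23602189/1280 ≈ 18439.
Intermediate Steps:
y = 18414
U(v) = -41/8 + v/8 + 109/(8*v) (U(v) = 1 - ((49 - v) - 109/v)/8 = 1 - (49 - v - 109/v)/8 = 1 + (-49/8 + v/8 + 109/(8*v)) = -41/8 + v/8 + 109/(8*v))
y - U(-160) = 18414 - (109 - 160*(-41 - 160))/(8*(-160)) = 18414 - (-1)*(109 - 160*(-201))/(8*160) = 18414 - (-1)*(109 + 32160)/(8*160) = 18414 - (-1)*32269/(8*160) = 18414 - 1*(-32269/1280) = 18414 + 32269/1280 = 23602189/1280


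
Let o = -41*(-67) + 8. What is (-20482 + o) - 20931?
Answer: -38658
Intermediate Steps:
o = 2755 (o = 2747 + 8 = 2755)
(-20482 + o) - 20931 = (-20482 + 2755) - 20931 = -17727 - 20931 = -38658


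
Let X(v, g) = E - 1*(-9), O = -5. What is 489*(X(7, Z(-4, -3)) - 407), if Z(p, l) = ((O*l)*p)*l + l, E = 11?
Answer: -189243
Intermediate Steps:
Z(p, l) = l - 5*p*l² (Z(p, l) = ((-5*l)*p)*l + l = (-5*l*p)*l + l = -5*p*l² + l = l - 5*p*l²)
X(v, g) = 20 (X(v, g) = 11 - 1*(-9) = 11 + 9 = 20)
489*(X(7, Z(-4, -3)) - 407) = 489*(20 - 407) = 489*(-387) = -189243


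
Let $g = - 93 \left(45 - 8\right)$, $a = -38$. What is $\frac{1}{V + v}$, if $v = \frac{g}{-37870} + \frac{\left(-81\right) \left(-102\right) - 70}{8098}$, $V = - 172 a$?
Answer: $\frac{153335630}{1002370725809} \approx 0.00015297$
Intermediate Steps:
$V = 6536$ ($V = \left(-172\right) \left(-38\right) = 6536$)
$g = -3441$ ($g = \left(-93\right) 37 = -3441$)
$v = \frac{169048129}{153335630}$ ($v = - \frac{3441}{-37870} + \frac{\left(-81\right) \left(-102\right) - 70}{8098} = \left(-3441\right) \left(- \frac{1}{37870}\right) + \left(8262 - 70\right) \frac{1}{8098} = \frac{3441}{37870} + 8192 \cdot \frac{1}{8098} = \frac{3441}{37870} + \frac{4096}{4049} = \frac{169048129}{153335630} \approx 1.1025$)
$\frac{1}{V + v} = \frac{1}{6536 + \frac{169048129}{153335630}} = \frac{1}{\frac{1002370725809}{153335630}} = \frac{153335630}{1002370725809}$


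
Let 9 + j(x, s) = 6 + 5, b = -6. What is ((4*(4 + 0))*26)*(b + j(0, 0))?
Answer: -1664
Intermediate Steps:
j(x, s) = 2 (j(x, s) = -9 + (6 + 5) = -9 + 11 = 2)
((4*(4 + 0))*26)*(b + j(0, 0)) = ((4*(4 + 0))*26)*(-6 + 2) = ((4*4)*26)*(-4) = (16*26)*(-4) = 416*(-4) = -1664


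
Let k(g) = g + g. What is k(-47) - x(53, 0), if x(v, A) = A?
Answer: -94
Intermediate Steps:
k(g) = 2*g
k(-47) - x(53, 0) = 2*(-47) - 1*0 = -94 + 0 = -94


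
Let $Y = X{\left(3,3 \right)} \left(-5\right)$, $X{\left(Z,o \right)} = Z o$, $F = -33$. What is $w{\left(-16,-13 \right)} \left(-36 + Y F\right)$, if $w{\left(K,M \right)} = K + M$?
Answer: $-42021$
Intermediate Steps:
$Y = -45$ ($Y = 3 \cdot 3 \left(-5\right) = 9 \left(-5\right) = -45$)
$w{\left(-16,-13 \right)} \left(-36 + Y F\right) = \left(-16 - 13\right) \left(-36 - -1485\right) = - 29 \left(-36 + 1485\right) = \left(-29\right) 1449 = -42021$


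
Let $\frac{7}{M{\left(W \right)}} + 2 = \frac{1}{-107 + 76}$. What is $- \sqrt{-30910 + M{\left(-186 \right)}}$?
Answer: $- \frac{i \sqrt{278221}}{3} \approx - 175.82 i$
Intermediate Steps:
$M{\left(W \right)} = - \frac{31}{9}$ ($M{\left(W \right)} = \frac{7}{-2 + \frac{1}{-107 + 76}} = \frac{7}{-2 + \frac{1}{-31}} = \frac{7}{-2 - \frac{1}{31}} = \frac{7}{- \frac{63}{31}} = 7 \left(- \frac{31}{63}\right) = - \frac{31}{9}$)
$- \sqrt{-30910 + M{\left(-186 \right)}} = - \sqrt{-30910 - \frac{31}{9}} = - \sqrt{- \frac{278221}{9}} = - \frac{i \sqrt{278221}}{3}$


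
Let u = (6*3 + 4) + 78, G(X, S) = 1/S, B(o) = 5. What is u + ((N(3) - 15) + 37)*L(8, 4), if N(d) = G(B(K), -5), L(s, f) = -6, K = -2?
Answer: -154/5 ≈ -30.800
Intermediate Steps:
N(d) = -1/5 (N(d) = 1/(-5) = -1/5)
u = 100 (u = (18 + 4) + 78 = 22 + 78 = 100)
u + ((N(3) - 15) + 37)*L(8, 4) = 100 + ((-1/5 - 15) + 37)*(-6) = 100 + (-76/5 + 37)*(-6) = 100 + (109/5)*(-6) = 100 - 654/5 = -154/5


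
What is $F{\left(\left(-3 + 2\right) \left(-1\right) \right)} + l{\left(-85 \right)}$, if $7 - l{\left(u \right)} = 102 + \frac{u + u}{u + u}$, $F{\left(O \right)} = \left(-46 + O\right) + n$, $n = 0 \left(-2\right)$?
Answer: $-141$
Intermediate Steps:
$n = 0$
$F{\left(O \right)} = -46 + O$ ($F{\left(O \right)} = \left(-46 + O\right) + 0 = -46 + O$)
$l{\left(u \right)} = -96$ ($l{\left(u \right)} = 7 - \left(102 + \frac{u + u}{u + u}\right) = 7 - \left(102 + \frac{2 u}{2 u}\right) = 7 - \left(102 + 2 u \frac{1}{2 u}\right) = 7 - \left(102 + 1\right) = 7 - 103 = -96$)
$F{\left(\left(-3 + 2\right) \left(-1\right) \right)} + l{\left(-85 \right)} = \left(-46 + \left(-3 + 2\right) \left(-1\right)\right) - 96 = \left(-46 - -1\right) - 96 = \left(-46 + 1\right) - 96 = -45 - 96 = -141$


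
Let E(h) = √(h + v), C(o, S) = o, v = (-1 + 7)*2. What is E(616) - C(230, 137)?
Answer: -230 + 2*√157 ≈ -204.94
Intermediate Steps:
v = 12 (v = 6*2 = 12)
E(h) = √(12 + h) (E(h) = √(h + 12) = √(12 + h))
E(616) - C(230, 137) = √(12 + 616) - 1*230 = √628 - 230 = 2*√157 - 230 = -230 + 2*√157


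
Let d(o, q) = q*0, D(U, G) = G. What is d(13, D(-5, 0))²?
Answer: 0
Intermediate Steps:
d(o, q) = 0
d(13, D(-5, 0))² = 0² = 0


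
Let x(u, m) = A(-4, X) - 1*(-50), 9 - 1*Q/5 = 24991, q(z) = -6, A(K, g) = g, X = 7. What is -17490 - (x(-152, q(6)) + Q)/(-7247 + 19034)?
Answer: -206029777/11787 ≈ -17479.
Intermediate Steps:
Q = -124910 (Q = 45 - 5*24991 = 45 - 124955 = -124910)
x(u, m) = 57 (x(u, m) = 7 - 1*(-50) = 7 + 50 = 57)
-17490 - (x(-152, q(6)) + Q)/(-7247 + 19034) = -17490 - (57 - 124910)/(-7247 + 19034) = -17490 - (-124853)/11787 = -17490 - 1*(-124853/11787) = -17490 + 124853/11787 = -206029777/11787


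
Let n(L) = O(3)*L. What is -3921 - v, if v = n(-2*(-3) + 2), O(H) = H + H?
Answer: -3969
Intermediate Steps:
O(H) = 2*H
n(L) = 6*L (n(L) = (2*3)*L = 6*L)
v = 48 (v = 6*(-2*(-3) + 2) = 6*(6 + 2) = 6*8 = 48)
-3921 - v = -3921 - 1*48 = -3921 - 48 = -3969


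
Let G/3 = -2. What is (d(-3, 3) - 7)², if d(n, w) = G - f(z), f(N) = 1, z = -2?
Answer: 196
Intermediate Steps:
G = -6 (G = 3*(-2) = -6)
d(n, w) = -7 (d(n, w) = -6 - 1*1 = -6 - 1 = -7)
(d(-3, 3) - 7)² = (-7 - 7)² = (-14)² = 196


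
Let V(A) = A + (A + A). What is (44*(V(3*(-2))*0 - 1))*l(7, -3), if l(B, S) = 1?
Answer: -44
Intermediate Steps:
V(A) = 3*A (V(A) = A + 2*A = 3*A)
(44*(V(3*(-2))*0 - 1))*l(7, -3) = (44*((3*(3*(-2)))*0 - 1))*1 = (44*((3*(-6))*0 - 1))*1 = (44*(-18*0 - 1))*1 = (44*(0 - 1))*1 = (44*(-1))*1 = -44*1 = -44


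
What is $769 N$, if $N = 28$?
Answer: $21532$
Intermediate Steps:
$769 N = 769 \cdot 28 = 21532$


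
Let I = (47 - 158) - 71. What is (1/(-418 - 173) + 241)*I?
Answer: -25922260/591 ≈ -43862.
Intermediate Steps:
I = -182 (I = -111 - 71 = -182)
(1/(-418 - 173) + 241)*I = (1/(-418 - 173) + 241)*(-182) = (1/(-591) + 241)*(-182) = (-1/591 + 241)*(-182) = (142430/591)*(-182) = -25922260/591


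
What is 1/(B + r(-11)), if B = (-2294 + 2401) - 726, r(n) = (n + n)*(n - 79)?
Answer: 1/1361 ≈ 0.00073475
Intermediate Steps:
r(n) = 2*n*(-79 + n) (r(n) = (2*n)*(-79 + n) = 2*n*(-79 + n))
B = -619 (B = 107 - 726 = -619)
1/(B + r(-11)) = 1/(-619 + 2*(-11)*(-79 - 11)) = 1/(-619 + 2*(-11)*(-90)) = 1/(-619 + 1980) = 1/1361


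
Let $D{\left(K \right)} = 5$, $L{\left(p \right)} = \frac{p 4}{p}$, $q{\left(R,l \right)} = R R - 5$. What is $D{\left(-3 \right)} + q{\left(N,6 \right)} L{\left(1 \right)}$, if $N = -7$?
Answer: $181$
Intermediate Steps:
$q{\left(R,l \right)} = -5 + R^{2}$ ($q{\left(R,l \right)} = R^{2} - 5 = -5 + R^{2}$)
$L{\left(p \right)} = 4$ ($L{\left(p \right)} = \frac{4 p}{p} = 4$)
$D{\left(-3 \right)} + q{\left(N,6 \right)} L{\left(1 \right)} = 5 + \left(-5 + \left(-7\right)^{2}\right) 4 = 5 + \left(-5 + 49\right) 4 = 5 + 44 \cdot 4 = 5 + 176 = 181$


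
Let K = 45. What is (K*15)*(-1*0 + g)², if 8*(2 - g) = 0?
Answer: 2700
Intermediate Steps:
g = 2 (g = 2 - ⅛*0 = 2 + 0 = 2)
(K*15)*(-1*0 + g)² = (45*15)*(-1*0 + 2)² = 675*(0 + 2)² = 675*2² = 675*4 = 2700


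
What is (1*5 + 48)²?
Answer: 2809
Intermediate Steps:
(1*5 + 48)² = (5 + 48)² = 53² = 2809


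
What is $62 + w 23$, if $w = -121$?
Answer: $-2721$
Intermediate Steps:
$62 + w 23 = 62 - 2783 = -2721$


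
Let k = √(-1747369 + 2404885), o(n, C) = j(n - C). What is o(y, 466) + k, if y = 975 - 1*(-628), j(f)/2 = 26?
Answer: 52 + 2*√164379 ≈ 862.87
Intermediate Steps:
j(f) = 52 (j(f) = 2*26 = 52)
y = 1603 (y = 975 + 628 = 1603)
o(n, C) = 52
k = 2*√164379 (k = √657516 = 2*√164379 ≈ 810.87)
o(y, 466) + k = 52 + 2*√164379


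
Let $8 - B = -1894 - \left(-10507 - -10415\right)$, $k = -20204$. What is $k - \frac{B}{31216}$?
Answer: $- \frac{315344937}{15608} \approx -20204.0$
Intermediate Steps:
$B = 1810$ ($B = 8 - \left(-1894 - \left(-10507 - -10415\right)\right) = 8 - \left(-1894 - \left(-10507 + 10415\right)\right) = 8 - \left(-1894 - -92\right) = 8 - \left(-1894 + 92\right) = 8 - -1802 = 8 + 1802 = 1810$)
$k - \frac{B}{31216} = -20204 - \frac{1810}{31216} = -20204 - 1810 \cdot \frac{1}{31216} = -20204 - \frac{905}{15608} = - \frac{315344937}{15608}$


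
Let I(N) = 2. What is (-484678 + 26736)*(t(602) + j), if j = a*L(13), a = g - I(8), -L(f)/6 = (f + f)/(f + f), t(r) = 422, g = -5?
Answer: -212485088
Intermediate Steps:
L(f) = -6 (L(f) = -6*(f + f)/(f + f) = -6*2*f/(2*f) = -6*2*f*1/(2*f) = -6*1 = -6)
a = -7 (a = -5 - 1*2 = -5 - 2 = -7)
j = 42 (j = -7*(-6) = 42)
(-484678 + 26736)*(t(602) + j) = (-484678 + 26736)*(422 + 42) = -457942*464 = -212485088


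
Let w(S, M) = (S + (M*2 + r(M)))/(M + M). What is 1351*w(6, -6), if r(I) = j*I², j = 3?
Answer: -22967/2 ≈ -11484.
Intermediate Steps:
r(I) = 3*I²
w(S, M) = (S + 2*M + 3*M²)/(2*M) (w(S, M) = (S + (M*2 + 3*M²))/(M + M) = (S + (2*M + 3*M²))/((2*M)) = (S + 2*M + 3*M²)*(1/(2*M)) = (S + 2*M + 3*M²)/(2*M))
1351*w(6, -6) = 1351*(1 + (3/2)*(-6) + (½)*6/(-6)) = 1351*(1 - 9 + (½)*6*(-⅙)) = 1351*(1 - 9 - ½) = 1351*(-17/2) = -22967/2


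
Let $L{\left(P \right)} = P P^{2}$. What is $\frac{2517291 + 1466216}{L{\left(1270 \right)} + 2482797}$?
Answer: $\frac{3983507}{2050865797} \approx 0.0019424$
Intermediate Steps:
$L{\left(P \right)} = P^{3}$
$\frac{2517291 + 1466216}{L{\left(1270 \right)} + 2482797} = \frac{2517291 + 1466216}{1270^{3} + 2482797} = \frac{3983507}{2048383000 + 2482797} = \frac{3983507}{2050865797}$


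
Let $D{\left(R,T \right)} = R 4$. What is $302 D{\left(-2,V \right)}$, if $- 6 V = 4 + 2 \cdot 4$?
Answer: $-2416$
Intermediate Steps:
$V = -2$ ($V = - \frac{4 + 2 \cdot 4}{6} = - \frac{4 + 8}{6} = \left(- \frac{1}{6}\right) 12 = -2$)
$D{\left(R,T \right)} = 4 R$
$302 D{\left(-2,V \right)} = 302 \cdot 4 \left(-2\right) = 302 \left(-8\right) = -2416$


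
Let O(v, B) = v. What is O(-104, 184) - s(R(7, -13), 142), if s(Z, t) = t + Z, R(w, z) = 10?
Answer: -256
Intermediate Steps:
s(Z, t) = Z + t
O(-104, 184) - s(R(7, -13), 142) = -104 - (10 + 142) = -104 - 1*152 = -104 - 152 = -256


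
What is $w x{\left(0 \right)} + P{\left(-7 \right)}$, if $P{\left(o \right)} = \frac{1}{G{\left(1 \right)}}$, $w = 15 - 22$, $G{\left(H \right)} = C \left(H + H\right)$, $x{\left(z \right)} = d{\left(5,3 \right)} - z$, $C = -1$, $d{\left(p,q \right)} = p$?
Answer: $- \frac{71}{2} \approx -35.5$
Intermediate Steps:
$x{\left(z \right)} = 5 - z$
$G{\left(H \right)} = - 2 H$ ($G{\left(H \right)} = - (H + H) = - 2 H$)
$w = -7$ ($w = 15 - 22 = -7$)
$P{\left(o \right)} = - \frac{1}{2}$ ($P{\left(o \right)} = \frac{1}{\left(-2\right) 1} = \frac{1}{-2} = - \frac{1}{2}$)
$w x{\left(0 \right)} + P{\left(-7 \right)} = - 7 \left(5 - 0\right) - \frac{1}{2} = - 7 \left(5 + 0\right) - \frac{1}{2} = \left(-7\right) 5 - \frac{1}{2} = -35 - \frac{1}{2} = - \frac{71}{2}$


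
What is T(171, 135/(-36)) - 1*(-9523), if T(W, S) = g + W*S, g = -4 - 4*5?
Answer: 35431/4 ≈ 8857.8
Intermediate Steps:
g = -24 (g = -4 - 20 = -24)
T(W, S) = -24 + S*W (T(W, S) = -24 + W*S = -24 + S*W)
T(171, 135/(-36)) - 1*(-9523) = (-24 + (135/(-36))*171) - 1*(-9523) = (-24 + (135*(-1/36))*171) + 9523 = (-24 - 15/4*171) + 9523 = (-24 - 2565/4) + 9523 = -2661/4 + 9523 = 35431/4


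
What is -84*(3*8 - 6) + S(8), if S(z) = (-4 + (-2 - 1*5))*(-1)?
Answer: -1501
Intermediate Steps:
S(z) = 11 (S(z) = (-4 + (-2 - 5))*(-1) = (-4 - 7)*(-1) = -11*(-1) = 11)
-84*(3*8 - 6) + S(8) = -84*(3*8 - 6) + 11 = -84*(24 - 6) + 11 = -84*18 + 11 = -1512 + 11 = -1501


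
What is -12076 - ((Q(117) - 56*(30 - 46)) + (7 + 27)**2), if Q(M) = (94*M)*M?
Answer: -1300894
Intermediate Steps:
Q(M) = 94*M**2
-12076 - ((Q(117) - 56*(30 - 46)) + (7 + 27)**2) = -12076 - ((94*117**2 - 56*(30 - 46)) + (7 + 27)**2) = -12076 - ((94*13689 - 56*(-16)) + 34**2) = -12076 - ((1286766 + 896) + 1156) = -12076 - (1287662 + 1156) = -12076 - 1*1288818 = -12076 - 1288818 = -1300894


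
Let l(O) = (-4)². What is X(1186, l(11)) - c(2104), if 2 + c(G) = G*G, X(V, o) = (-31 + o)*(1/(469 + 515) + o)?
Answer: -1452073717/328 ≈ -4.4271e+6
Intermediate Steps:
l(O) = 16
X(V, o) = (-31 + o)*(1/984 + o)
c(G) = -2 + G² (c(G) = -2 + G*G = -2 + G²)
X(1186, l(11)) - c(2104) = (-31/984 + 16² - 30503/984*16) - (-2 + 2104²) = (-31/984 + 256 - 61006/123) - (-2 + 4426816) = -78725/328 - 1*4426814 = -78725/328 - 4426814 = -1452073717/328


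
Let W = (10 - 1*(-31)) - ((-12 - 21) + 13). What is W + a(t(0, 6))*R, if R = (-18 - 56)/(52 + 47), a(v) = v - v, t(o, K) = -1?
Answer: 61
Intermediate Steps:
a(v) = 0
R = -74/99 ≈ -0.74747
W = 61 (W = (10 + 31) - (-33 + 13) = 41 - 1*(-20) = 41 + 20 = 61)
W + a(t(0, 6))*R = 61 + 0*(-74/99) = 61 + 0 = 61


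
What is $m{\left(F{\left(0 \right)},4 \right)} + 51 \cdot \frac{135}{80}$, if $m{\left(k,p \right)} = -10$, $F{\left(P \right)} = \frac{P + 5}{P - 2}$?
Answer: $\frac{1217}{16} \approx 76.063$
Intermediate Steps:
$F{\left(P \right)} = \frac{5 + P}{-2 + P}$
$m{\left(F{\left(0 \right)},4 \right)} + 51 \cdot \frac{135}{80} = -10 + 51 \cdot \frac{135}{80} = -10 + 51 \cdot 135 \cdot \frac{1}{80} = -10 + 51 \cdot \frac{27}{16} = -10 + \frac{1377}{16} = \frac{1217}{16}$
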